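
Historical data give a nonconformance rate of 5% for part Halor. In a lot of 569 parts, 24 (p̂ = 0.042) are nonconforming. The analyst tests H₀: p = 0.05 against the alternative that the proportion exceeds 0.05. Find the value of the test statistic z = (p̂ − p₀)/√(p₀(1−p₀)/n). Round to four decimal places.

p̂ = 24/569 = 0.042179.
Standard error under H₀: √(0.05×0.95/569) = 0.009137.
z = (0.042179 − 0.05)/0.009137 = -0.007821/0.009137 = -0.8560.
p-value = P(Z > -0.856) ≈ 0.8040.

z = -0.8560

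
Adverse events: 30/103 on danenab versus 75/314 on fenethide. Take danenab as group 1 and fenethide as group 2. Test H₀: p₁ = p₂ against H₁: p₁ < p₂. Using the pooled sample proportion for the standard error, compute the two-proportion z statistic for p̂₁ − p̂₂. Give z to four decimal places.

z = 1.0634

p̂₁ = 30/103 ≈ 0.2912621, p̂₂ = 75/314 ≈ 0.2388535.
Pooled p̂ = (30+75)/(103+314) = 105/417 = 0.2517986.
SE = √(0.188396 × 0.0128935) = 0.0492856.
z = (0.2912621 − 0.2388535)/0.0492856 = 0.0524086/0.0492856 = 1.0634.
p-value = P(Z < 1.063) ≈ 0.8562.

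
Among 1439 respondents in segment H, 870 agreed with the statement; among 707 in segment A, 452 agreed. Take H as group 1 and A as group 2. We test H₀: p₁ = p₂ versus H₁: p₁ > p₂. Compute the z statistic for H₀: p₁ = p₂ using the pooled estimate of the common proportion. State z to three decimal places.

z = -1.555

p̂₁ = 870/1439 = 0.60459, p̂₂ = 452/707 = 0.63932.
Pooled p̂ = (870+452)/(1439+707) = 1322/2146 = 0.61603.
SE = √(p̂(1−p̂)(1/n₁+1/n₂)) = √(0.61603·0.38397·0.00210935) = √(0.00049894) = 0.02234.
z = (0.60459 − 0.63932)/0.02234 = -0.03473/0.02234 = -1.555.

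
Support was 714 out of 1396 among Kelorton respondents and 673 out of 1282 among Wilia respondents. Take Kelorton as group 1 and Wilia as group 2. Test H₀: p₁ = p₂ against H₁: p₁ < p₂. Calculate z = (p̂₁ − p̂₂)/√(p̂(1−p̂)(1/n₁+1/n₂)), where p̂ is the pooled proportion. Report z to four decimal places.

p̂₁ = 714/1396 ≈ 0.511461, p̂₂ = 673/1282 ≈ 0.524961.
Pooled p̂ = (714+673)/(1396+1282) = 1387/2678 = 0.517924.
SE = √(p̂(1−p̂)(1/n₁+1/n₂)) = √(0.517924·0.482076·0.00149636) = √(0.00037361) = 0.019329.
z = (0.511461 − 0.524961)/0.019329 = -0.013500/0.019329 = -0.6984.
p-value = P(Z < -0.698) ≈ 0.2425.

z = -0.6984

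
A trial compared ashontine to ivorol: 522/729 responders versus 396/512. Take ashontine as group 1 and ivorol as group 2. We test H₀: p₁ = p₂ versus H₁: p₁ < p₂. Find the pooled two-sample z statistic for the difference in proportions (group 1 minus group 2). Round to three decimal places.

z = -2.268

p̂₁ = 522/729 ≈ 0.71605, p̂₂ = 396/512 ≈ 0.77344.
Pooled p̂ = (522+396)/(729+512) = 918/1241 = 0.73973.
SE = √(0.192531 × 0.00332487) = 0.02530.
z = (0.71605 − 0.77344)/0.02530 = -0.05739/0.02530 = -2.268.
p-value = P(Z < -2.268) ≈ 0.0117.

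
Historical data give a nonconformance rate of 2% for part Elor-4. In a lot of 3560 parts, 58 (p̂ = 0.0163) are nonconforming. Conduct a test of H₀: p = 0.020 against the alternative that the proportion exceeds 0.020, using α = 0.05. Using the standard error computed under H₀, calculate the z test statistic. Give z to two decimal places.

z = -1.58

p̂ = 58/3560 = 0.01629.
Under H₀, SE = √(0.02·0.98/3560) = √(5.50562e-06) = 0.00235.
z = (0.01629 − 0.02)/0.00235 = -0.00371/0.00235 = -1.58.
p-value = P(Z > -1.580) ≈ 0.9430; since p > α = 0.05, fail to reject H₀.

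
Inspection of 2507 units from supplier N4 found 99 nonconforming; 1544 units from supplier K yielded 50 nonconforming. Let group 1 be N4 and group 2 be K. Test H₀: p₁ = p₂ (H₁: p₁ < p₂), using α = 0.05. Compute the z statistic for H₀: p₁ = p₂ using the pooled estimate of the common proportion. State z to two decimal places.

z = 1.17

p̂₁ = 99/2507 = 0.03949, p̂₂ = 50/1544 = 0.03238.
Pooled p̂ = (99+50)/(2507+1544) = 149/4051 = 0.03678.
SE = √(0.0354282 × 0.00104655) = 0.00609.
z = (0.03949 − 0.03238)/0.00609 = 0.00711/0.00609 = 1.17.
p-value = P(Z < 1.167) ≈ 0.8784; since p > α = 0.05, fail to reject H₀.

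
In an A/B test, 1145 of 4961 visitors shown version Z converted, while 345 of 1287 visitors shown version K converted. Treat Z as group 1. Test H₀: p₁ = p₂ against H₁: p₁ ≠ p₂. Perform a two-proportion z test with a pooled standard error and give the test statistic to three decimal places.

p̂₁ = 1145/4961 = 0.230800, p̂₂ = 345/1287 = 0.268065.
Pooled p̂ = (1145+345)/(4961+1287) = 1490/6248 = 0.238476.
SE = √(0.181605 × 0.000978573) = 0.013331.
z = (0.230800 − 0.268065)/0.013331 = -0.037265/0.013331 = -2.795.
Two-sided p-value ≈ 2·Φ(−2.795) = 0.0052.

z = -2.795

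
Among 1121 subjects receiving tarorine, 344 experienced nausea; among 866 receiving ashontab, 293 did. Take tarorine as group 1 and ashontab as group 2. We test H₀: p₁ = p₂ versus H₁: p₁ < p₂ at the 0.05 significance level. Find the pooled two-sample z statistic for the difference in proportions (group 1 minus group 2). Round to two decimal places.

p̂₁ = 344/1121 = 0.3069, p̂₂ = 293/866 = 0.3383.
Pooled p̂ = (344+293)/(1121+866) = 637/1987 = 0.3206.
SE = √(p̂(1−p̂)(1/n₁+1/n₂)) = √(0.3206·0.6794·0.0020468) = √(0.000445812) = 0.0211.
z = (0.3069 − 0.3383)/0.0211 = -0.0314/0.0211 = -1.49.
p-value = P(Z < -1.490) ≈ 0.0681; since p > α = 0.05, fail to reject H₀.

z = -1.49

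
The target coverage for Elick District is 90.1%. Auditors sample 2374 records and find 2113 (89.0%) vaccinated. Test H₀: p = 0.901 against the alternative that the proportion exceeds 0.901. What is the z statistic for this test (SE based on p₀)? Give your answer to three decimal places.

p̂ = 2113/2374 = 0.89006.
Under H₀, SE = √(0.901·0.099/2374) = √(3.75733e-05) = 0.00613.
z = (0.89006 − 0.901)/0.00613 = -0.01094/0.00613 = -1.785.
p-value = P(Z > -1.785) ≈ 0.9629.

z = -1.785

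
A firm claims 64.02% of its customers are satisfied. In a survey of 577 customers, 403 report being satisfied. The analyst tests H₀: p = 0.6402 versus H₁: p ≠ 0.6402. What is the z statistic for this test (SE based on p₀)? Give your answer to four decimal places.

z = 2.9149

p̂ = 403/577 = 0.698440.
SE = √(p₀(1−p₀)/n) = √(0.23034/577) = 0.019980.
z = (0.698440 − 0.6402)/0.019980 = 0.058240/0.019980 = 2.9149.
p-value = 2·P(Z > 2.915) ≈ 0.0036.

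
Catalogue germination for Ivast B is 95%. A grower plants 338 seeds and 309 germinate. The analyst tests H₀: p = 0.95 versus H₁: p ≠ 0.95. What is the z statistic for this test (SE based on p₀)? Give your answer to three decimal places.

z = -3.020

p̂ = 309/338 ≈ 0.914201.
SE = √(p₀(1−p₀)/n) = √(0.0475/338) = 0.011855.
z = (0.914201 − 0.95)/0.011855 = -0.035799/0.011855 = -3.020.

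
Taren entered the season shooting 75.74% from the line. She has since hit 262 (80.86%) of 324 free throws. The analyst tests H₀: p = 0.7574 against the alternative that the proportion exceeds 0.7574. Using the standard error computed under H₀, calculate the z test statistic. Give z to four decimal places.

z = 2.1517

p̂ = 262/324 = 0.8086420.
Standard error under H₀: √(0.7574×0.2426/324) = 0.0238142.
z = (0.8086420 − 0.7574)/0.0238142 = 0.0512420/0.0238142 = 2.1517.
p-value = P(Z > 2.152) ≈ 0.0157.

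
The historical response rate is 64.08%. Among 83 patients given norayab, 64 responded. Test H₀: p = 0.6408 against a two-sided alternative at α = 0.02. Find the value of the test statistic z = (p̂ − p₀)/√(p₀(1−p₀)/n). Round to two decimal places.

z = 2.47

p̂ = 64/83 = 0.7711.
SE = √(p₀(1−p₀)/n) = √(0.23018/83) = 0.0527.
z = (0.7711 − 0.6408)/0.0527 = 0.1303/0.0527 = 2.47.
Two-sided p-value ≈ 2·Φ(−2.474) = 0.0134, so at α = 0.02 we reject H₀.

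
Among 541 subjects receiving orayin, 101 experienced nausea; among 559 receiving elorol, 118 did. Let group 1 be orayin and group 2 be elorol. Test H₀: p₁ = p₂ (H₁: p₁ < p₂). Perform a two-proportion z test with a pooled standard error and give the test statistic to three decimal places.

z = -1.013

p̂₁ = 101/541 = 0.18669, p̂₂ = 118/559 = 0.21109.
Pooled p̂ = (101+118)/(541+559) = 219/1100 = 0.19909.
SE = √(p̂(1−p̂)(1/n₁+1/n₂)) = √(0.19909·0.80091·0.00363734) = √(0.000579987) = 0.02408.
z = (0.18669 − 0.21109)/0.02408 = -0.02440/0.02408 = -1.013.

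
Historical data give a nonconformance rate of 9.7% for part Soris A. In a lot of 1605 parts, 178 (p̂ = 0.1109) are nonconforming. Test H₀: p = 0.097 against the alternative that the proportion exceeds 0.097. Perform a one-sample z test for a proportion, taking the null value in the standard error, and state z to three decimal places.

p̂ = 178/1605 ≈ 0.110903.
Under H₀, SE = √(0.097·0.903/1605) = √(5.45738e-05) = 0.007387.
z = (0.110903 − 0.097)/0.007387 = 0.013903/0.007387 = 1.882.
p-value = P(Z > 1.882) ≈ 0.0299.

z = 1.882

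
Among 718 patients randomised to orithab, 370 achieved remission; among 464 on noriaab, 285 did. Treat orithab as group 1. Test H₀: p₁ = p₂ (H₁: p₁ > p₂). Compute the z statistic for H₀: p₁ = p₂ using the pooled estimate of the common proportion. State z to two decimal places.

z = -3.34

p̂₁ = 370/718 = 0.5153, p̂₂ = 285/464 = 0.6142.
Pooled p̂ = (370+285)/(718+464) = 655/1182 = 0.5541.
SE = √(p̂(1−p̂)(1/n₁+1/n₂)) = √(0.5541·0.4459·0.00354793) = √(0.000876581) = 0.0296.
z = (0.5153 − 0.6142)/0.0296 = -0.0989/0.0296 = -3.34.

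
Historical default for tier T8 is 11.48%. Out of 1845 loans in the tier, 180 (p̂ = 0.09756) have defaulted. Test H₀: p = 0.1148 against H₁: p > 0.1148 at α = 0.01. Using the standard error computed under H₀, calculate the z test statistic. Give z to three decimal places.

z = -2.323

p̂ = 180/1845 ≈ 0.09756.
Under H₀, SE = √(0.1148·0.8852/1845) = √(5.50791e-05) = 0.00742.
z = (0.09756 − 0.1148)/0.00742 = -0.01724/0.00742 = -2.323.
p-value = P(Z > -2.323) ≈ 0.9899; since p > α = 0.01, fail to reject H₀.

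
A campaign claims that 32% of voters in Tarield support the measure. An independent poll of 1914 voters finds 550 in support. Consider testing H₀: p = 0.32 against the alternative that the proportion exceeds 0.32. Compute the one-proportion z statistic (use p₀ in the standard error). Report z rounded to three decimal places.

p̂ = 550/1914 ≈ 0.28736.
SE = √(p₀(1−p₀)/n) = √(0.2176/1914) = 0.01066.
z = (0.28736 − 0.32)/0.01066 = -0.03264/0.01066 = -3.062.

z = -3.062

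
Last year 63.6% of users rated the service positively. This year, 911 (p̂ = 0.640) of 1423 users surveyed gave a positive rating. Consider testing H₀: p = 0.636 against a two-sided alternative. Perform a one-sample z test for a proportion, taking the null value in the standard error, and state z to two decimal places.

p̂ = 911/1423 = 0.6402.
Under H₀, SE = √(0.636·0.364/1423) = √(0.000162687) = 0.0128.
z = (0.6402 − 0.636)/0.0128 = 0.0042/0.0128 = 0.33.
Two-sided p-value ≈ 2·Φ(−0.329) = 0.7421.

z = 0.33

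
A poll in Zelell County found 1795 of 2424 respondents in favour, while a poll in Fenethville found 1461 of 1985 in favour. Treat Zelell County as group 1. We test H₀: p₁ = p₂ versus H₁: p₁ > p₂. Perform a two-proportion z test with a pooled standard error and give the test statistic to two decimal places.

z = 0.34

p̂₁ = 1795/2424 ≈ 0.7405, p̂₂ = 1461/1985 ≈ 0.7360.
Pooled p̂ = (1795+1461)/(2424+1985) = 3256/4409 = 0.7385.
SE = √(0.193123 × 0.00091632) = 0.0133.
z = (0.7405 − 0.7360)/0.0133 = 0.0045/0.0133 = 0.34.
p-value = P(Z > 0.338) ≈ 0.3678.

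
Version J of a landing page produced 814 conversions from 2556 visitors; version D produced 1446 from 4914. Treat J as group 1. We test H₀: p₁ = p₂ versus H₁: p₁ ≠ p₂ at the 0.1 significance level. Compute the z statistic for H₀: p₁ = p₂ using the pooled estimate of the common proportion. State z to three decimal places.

z = 2.161

p̂₁ = 814/2556 ≈ 0.318466, p̂₂ = 1446/4914 ≈ 0.294261.
Pooled p̂ = (814+1446)/(2556+4914) = 2260/7470 = 0.302544.
SE = √(p̂(1−p̂)(1/n₁+1/n₂)) = √(0.302544·0.697456·0.000594737) = √(0.000125496) = 0.011202.
z = (0.318466 − 0.294261)/0.011202 = 0.024205/0.011202 = 2.161.
p-value = 2·P(Z > 2.161) ≈ 0.0307, so at α = 0.1 we reject H₀.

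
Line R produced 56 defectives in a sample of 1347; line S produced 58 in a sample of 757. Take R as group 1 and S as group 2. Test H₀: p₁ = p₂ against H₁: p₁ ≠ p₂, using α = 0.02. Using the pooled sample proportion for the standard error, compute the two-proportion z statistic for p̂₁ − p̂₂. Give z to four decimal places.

z = -3.4080

p̂₁ = 56/1347 = 0.041574, p̂₂ = 58/757 = 0.076618.
Pooled p̂ = (56+58)/(1347+757) = 114/2104 = 0.054183.
SE = √(p̂(1−p̂)(1/n₁+1/n₂)) = √(0.054183·0.945817·0.00206339) = √(0.000105742) = 0.010283.
z = (0.041574 − 0.076618)/0.010283 = -0.035044/0.010283 = -3.4080.
Two-sided p-value ≈ 2·Φ(−3.408) = 0.0007; since p < α = 0.02, reject H₀.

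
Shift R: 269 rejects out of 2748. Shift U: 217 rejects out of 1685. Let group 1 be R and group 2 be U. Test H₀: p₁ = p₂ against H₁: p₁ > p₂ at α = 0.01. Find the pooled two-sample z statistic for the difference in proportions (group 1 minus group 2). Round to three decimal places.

p̂₁ = 269/2748 ≈ 0.097889, p̂₂ = 217/1685 ≈ 0.128783.
Pooled p̂ = (269+217)/(2748+1685) = 486/4433 = 0.109632.
SE = √(0.0976131 × 0.000957373) = 0.009667.
z = (0.097889 − 0.128783)/0.009667 = -0.030894/0.009667 = -3.196.
p-value = P(Z > -3.196) ≈ 0.9993; since p > α = 0.01, fail to reject H₀.

z = -3.196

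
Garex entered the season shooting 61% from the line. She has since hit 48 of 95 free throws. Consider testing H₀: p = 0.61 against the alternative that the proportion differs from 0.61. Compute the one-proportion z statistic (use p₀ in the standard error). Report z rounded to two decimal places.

z = -2.09

p̂ = 48/95 ≈ 0.5053.
Standard error under H₀: √(0.61×0.39/95) = 0.0500.
z = (0.5053 − 0.61)/0.0500 = -0.1047/0.0500 = -2.09.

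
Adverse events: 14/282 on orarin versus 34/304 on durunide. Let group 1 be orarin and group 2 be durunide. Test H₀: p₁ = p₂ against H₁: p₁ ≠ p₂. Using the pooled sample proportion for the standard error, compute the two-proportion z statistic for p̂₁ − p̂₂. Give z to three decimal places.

p̂₁ = 14/282 ≈ 0.04965, p̂₂ = 34/304 ≈ 0.11184.
Pooled p̂ = (14+34)/(282+304) = 48/586 = 0.08191.
SE = √(p̂(1−p̂)(1/n₁+1/n₂)) = √(0.08191·0.91809·0.00683557) = √(0.000514047) = 0.02267.
z = (0.04965 − 0.11184)/0.02267 = -0.06219/0.02267 = -2.743.
Two-sided p-value ≈ 2·Φ(−2.743) = 0.0061.

z = -2.743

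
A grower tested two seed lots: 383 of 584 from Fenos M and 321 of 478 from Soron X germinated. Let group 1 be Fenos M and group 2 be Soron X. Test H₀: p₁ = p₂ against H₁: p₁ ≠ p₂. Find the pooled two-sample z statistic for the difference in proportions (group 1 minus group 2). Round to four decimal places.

p̂₁ = 383/584 ≈ 0.655822, p̂₂ = 321/478 ≈ 0.671548.
Pooled p̂ = (383+321)/(584+478) = 704/1062 = 0.662900.
SE = √(p̂(1−p̂)(1/n₁+1/n₂)) = √(0.662900·0.337100·0.00380438) = √(0.00085014) = 0.029157.
z = (0.655822 − 0.671548)/0.029157 = -0.015726/0.029157 = -0.5394.

z = -0.5394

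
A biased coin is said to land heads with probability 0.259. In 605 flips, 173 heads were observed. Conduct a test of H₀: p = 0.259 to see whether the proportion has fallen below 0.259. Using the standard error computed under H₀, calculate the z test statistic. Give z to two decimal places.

p̂ = 173/605 ≈ 0.28595.
SE = √(p₀(1−p₀)/n) = √(0.19192/605) = 0.01781.
z = (0.28595 − 0.259)/0.01781 = 0.02695/0.01781 = 1.51.
p-value = P(Z < 1.513) ≈ 0.9349.

z = 1.51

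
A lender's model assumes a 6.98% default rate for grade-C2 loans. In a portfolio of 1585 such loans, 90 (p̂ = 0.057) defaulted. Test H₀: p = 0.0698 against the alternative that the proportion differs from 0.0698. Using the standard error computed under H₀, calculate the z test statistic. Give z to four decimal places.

p̂ = 90/1585 = 0.0567823.
Standard error under H₀: √(0.0698×0.9302/1585) = 0.0064003.
z = (0.0567823 − 0.0698)/0.0064003 = -0.0130177/0.0064003 = -2.0339.

z = -2.0339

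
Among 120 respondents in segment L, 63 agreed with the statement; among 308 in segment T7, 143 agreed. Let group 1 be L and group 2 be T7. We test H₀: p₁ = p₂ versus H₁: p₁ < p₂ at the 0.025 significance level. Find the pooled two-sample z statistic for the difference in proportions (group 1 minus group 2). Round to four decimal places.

p̂₁ = 63/120 ≈ 0.525000, p̂₂ = 143/308 ≈ 0.464286.
Pooled p̂ = (63+143)/(120+308) = 206/428 = 0.481308.
SE = √(p̂(1−p̂)(1/n₁+1/n₂)) = √(0.481308·0.518692·0.0115801) = √(0.00289098) = 0.053768.
z = (0.525000 − 0.464286)/0.053768 = 0.060714/0.053768 = 1.1292.
p-value = P(Z < 1.129) ≈ 0.8706, so at α = 0.025 we fail to reject H₀.

z = 1.1292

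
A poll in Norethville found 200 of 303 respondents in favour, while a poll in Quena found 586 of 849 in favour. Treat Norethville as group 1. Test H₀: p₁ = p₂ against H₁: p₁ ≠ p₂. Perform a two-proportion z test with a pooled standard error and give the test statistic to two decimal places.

z = -0.97

p̂₁ = 200/303 = 0.66007, p̂₂ = 586/849 = 0.69022.
Pooled p̂ = (200+586)/(303+849) = 786/1152 = 0.68229.
SE = √(p̂(1−p̂)(1/n₁+1/n₂)) = √(0.68229·0.31771·0.00447819) = √(0.000970735) = 0.03116.
z = (0.66007 − 0.69022)/0.03116 = -0.03015/0.03116 = -0.97.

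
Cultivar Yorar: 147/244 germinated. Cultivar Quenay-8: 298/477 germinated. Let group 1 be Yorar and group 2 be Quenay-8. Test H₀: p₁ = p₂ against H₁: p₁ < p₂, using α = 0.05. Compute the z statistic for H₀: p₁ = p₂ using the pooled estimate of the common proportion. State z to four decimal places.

z = -0.5823

p̂₁ = 147/244 ≈ 0.6024590, p̂₂ = 298/477 ≈ 0.6247379.
Pooled p̂ = (147+298)/(244+477) = 445/721 = 0.6171983.
SE = √(p̂(1−p̂)(1/n₁+1/n₂)) = √(0.6171983·0.3828017·0.0061948) = √(0.00146361) = 0.0382572.
z = (0.6024590 − 0.6247379)/0.0382572 = -0.0222789/0.0382572 = -0.5823.
p-value = P(Z < -0.582) ≈ 0.2802. With α = 0.05, fail to reject H₀.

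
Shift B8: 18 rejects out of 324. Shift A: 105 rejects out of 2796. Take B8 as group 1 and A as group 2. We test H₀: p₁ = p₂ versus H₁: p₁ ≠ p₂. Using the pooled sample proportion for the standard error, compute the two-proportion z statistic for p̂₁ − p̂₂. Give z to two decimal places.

p̂₁ = 18/324 ≈ 0.0556, p̂₂ = 105/2796 ≈ 0.0376.
Pooled p̂ = (18+105)/(324+2796) = 123/3120 = 0.0394.
SE = √(p̂(1−p̂)(1/n₁+1/n₂)) = √(0.0394·0.9606·0.00344407) = √(0.000130423) = 0.0114.
z = (0.0556 − 0.0376)/0.0114 = 0.0180/0.0114 = 1.58.
p-value = 2·P(Z > 1.576) ≈ 0.1150.

z = 1.58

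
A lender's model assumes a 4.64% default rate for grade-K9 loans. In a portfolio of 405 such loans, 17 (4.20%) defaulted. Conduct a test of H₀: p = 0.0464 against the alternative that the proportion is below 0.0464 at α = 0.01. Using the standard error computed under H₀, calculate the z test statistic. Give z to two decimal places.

z = -0.42

p̂ = 17/405 ≈ 0.0420.
Under H₀, SE = √(0.0464·0.9536/405) = √(0.000109252) = 0.0105.
z = (0.0420 − 0.0464)/0.0105 = -0.0044/0.0105 = -0.42.
p-value = P(Z < -0.423) ≈ 0.3360. With α = 0.01, fail to reject H₀.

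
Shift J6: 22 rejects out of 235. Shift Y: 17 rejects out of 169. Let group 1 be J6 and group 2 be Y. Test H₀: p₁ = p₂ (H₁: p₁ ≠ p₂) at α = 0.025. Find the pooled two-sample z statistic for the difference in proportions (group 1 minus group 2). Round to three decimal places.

p̂₁ = 22/235 = 0.09362, p̂₂ = 17/169 = 0.10059.
Pooled p̂ = (22+17)/(235+169) = 39/404 = 0.09653.
SE = √(0.0872157 × 0.0101725) = 0.02979.
z = (0.09362 − 0.10059)/0.02979 = -0.00697/0.02979 = -0.234.
p-value = 2·P(Z > 0.234) ≈ 0.8149; since p > α = 0.025, fail to reject H₀.

z = -0.234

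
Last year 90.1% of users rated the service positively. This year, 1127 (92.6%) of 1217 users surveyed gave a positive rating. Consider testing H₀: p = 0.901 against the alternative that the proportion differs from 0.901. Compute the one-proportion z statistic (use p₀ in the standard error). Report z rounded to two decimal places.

p̂ = 1127/1217 ≈ 0.92605.
SE = √(p₀(1−p₀)/n) = √(0.089199/1217) = 0.00856.
z = (0.92605 − 0.901)/0.00856 = 0.02505/0.00856 = 2.93.

z = 2.93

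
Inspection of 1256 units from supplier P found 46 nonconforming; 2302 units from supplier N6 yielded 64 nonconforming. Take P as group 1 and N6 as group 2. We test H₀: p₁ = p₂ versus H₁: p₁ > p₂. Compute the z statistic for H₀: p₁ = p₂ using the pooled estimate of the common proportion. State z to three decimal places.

p̂₁ = 46/1256 ≈ 0.03662, p̂₂ = 64/2302 ≈ 0.02780.
Pooled p̂ = (46+64)/(1256+2302) = 110/3558 = 0.03092.
SE = √(p̂(1−p̂)(1/n₁+1/n₂)) = √(0.03092·0.96908·0.00123058) = √(3.68688e-05) = 0.00607.
z = (0.03662 − 0.02780)/0.00607 = 0.00882/0.00607 = 1.453.

z = 1.453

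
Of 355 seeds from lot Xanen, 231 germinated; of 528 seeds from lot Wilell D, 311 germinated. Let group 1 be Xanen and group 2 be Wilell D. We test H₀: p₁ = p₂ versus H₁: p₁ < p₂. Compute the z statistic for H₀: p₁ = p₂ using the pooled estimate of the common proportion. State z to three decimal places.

z = 1.846

p̂₁ = 231/355 = 0.65070, p̂₂ = 311/528 = 0.58902.
Pooled p̂ = (231+311)/(355+528) = 542/883 = 0.61382.
SE = √(0.237046 × 0.00471084) = 0.03342.
z = (0.65070 − 0.58902)/0.03342 = 0.06168/0.03342 = 1.846.
p-value = P(Z < 1.846) ≈ 0.9676.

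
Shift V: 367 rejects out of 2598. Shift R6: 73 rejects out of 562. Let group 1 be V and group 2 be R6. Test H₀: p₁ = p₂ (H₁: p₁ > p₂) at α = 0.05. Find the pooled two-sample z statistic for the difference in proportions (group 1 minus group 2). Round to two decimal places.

p̂₁ = 367/2598 = 0.1413, p̂₂ = 73/562 = 0.1299.
Pooled p̂ = (367+73)/(2598+562) = 440/3160 = 0.1392.
SE = √(p̂(1−p̂)(1/n₁+1/n₂)) = √(0.1392·0.8608·0.00216427) = √(0.000259393) = 0.0161.
z = (0.1413 − 0.1299)/0.0161 = 0.0114/0.0161 = 0.71.
p-value = P(Z > 0.706) ≈ 0.2401, so at α = 0.05 we fail to reject H₀.

z = 0.71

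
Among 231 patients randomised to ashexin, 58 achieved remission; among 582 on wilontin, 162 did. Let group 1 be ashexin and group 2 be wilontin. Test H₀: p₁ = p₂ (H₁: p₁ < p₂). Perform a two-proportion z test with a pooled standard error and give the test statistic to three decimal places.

p̂₁ = 58/231 ≈ 0.25108, p̂₂ = 162/582 ≈ 0.27835.
Pooled p̂ = (58+162)/(231+582) = 220/813 = 0.27060.
SE = √(p̂(1−p̂)(1/n₁+1/n₂)) = √(0.27060·0.72940·0.00604722) = √(0.00119358) = 0.03455.
z = (0.25108 − 0.27835)/0.03455 = -0.02727/0.03455 = -0.789.
p-value = P(Z < -0.789) ≈ 0.2150.

z = -0.789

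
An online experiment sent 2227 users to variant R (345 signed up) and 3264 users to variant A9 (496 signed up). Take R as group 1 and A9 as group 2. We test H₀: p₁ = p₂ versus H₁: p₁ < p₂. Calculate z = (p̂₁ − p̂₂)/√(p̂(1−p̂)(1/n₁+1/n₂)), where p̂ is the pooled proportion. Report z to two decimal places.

z = 0.30

p̂₁ = 345/2227 = 0.15492, p̂₂ = 496/3264 = 0.15196.
Pooled p̂ = (345+496)/(2227+3264) = 841/5491 = 0.15316.
SE = √(p̂(1−p̂)(1/n₁+1/n₂)) = √(0.15316·0.84684·0.000755407) = √(9.79777e-05) = 0.00990.
z = (0.15492 − 0.15196)/0.00990 = 0.00296/0.00990 = 0.30.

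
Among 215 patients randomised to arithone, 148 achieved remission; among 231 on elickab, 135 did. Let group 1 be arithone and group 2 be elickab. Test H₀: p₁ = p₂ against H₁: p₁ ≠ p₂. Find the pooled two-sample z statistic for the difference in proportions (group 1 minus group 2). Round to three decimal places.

p̂₁ = 148/215 ≈ 0.68837, p̂₂ = 135/231 ≈ 0.58442.
Pooled p̂ = (148+135)/(215+231) = 283/446 = 0.63453.
SE = √(0.231902 × 0.00898017) = 0.04563.
z = (0.68837 − 0.58442)/0.04563 = 0.10395/0.04563 = 2.278.

z = 2.278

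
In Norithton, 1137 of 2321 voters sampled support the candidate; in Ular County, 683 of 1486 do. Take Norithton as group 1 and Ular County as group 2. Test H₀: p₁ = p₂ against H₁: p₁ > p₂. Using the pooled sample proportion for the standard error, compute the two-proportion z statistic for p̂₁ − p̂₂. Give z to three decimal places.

z = 1.823

p̂₁ = 1137/2321 = 0.48988, p̂₂ = 683/1486 = 0.45962.
Pooled p̂ = (1137+683)/(2321+1486) = 1820/3807 = 0.47807.
SE = √(p̂(1−p̂)(1/n₁+1/n₂)) = √(0.47807·0.52193·0.0011038) = √(0.000275418) = 0.01660.
z = (0.48988 − 0.45962)/0.01660 = 0.03026/0.01660 = 1.823.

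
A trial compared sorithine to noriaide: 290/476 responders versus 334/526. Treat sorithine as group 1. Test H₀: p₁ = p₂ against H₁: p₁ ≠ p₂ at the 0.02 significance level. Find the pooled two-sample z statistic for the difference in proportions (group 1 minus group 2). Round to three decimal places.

p̂₁ = 290/476 ≈ 0.609244, p̂₂ = 334/526 ≈ 0.634981.
Pooled p̂ = (290+334)/(476+526) = 624/1002 = 0.622754.
SE = √(0.234931 × 0.00400198) = 0.030663.
z = (0.609244 − 0.634981)/0.030663 = -0.025737/0.030663 = -0.839.
p-value = 2·P(Z > 0.839) ≈ 0.4013. With α = 0.02, fail to reject H₀.

z = -0.839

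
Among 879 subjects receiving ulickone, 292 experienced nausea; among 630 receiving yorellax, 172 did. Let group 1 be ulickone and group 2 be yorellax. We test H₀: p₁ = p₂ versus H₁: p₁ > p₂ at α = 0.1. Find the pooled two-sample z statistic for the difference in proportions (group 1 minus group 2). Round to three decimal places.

z = 2.457

p̂₁ = 292/879 ≈ 0.33220, p̂₂ = 172/630 ≈ 0.27302.
Pooled p̂ = (292+172)/(879+630) = 464/1509 = 0.30749.
SE = √(p̂(1−p̂)(1/n₁+1/n₂)) = √(0.30749·0.69251·0.00272496) = √(0.000580251) = 0.02409.
z = (0.33220 − 0.27302)/0.02409 = 0.05918/0.02409 = 2.457.
p-value = P(Z > 2.457) ≈ 0.0070, so at α = 0.1 we reject H₀.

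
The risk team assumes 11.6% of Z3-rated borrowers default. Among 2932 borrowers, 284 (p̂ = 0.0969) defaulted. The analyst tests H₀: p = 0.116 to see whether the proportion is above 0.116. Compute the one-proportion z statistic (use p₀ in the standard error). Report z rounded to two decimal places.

p̂ = 284/2932 ≈ 0.0969.
SE = √(p₀(1−p₀)/n) = √(0.10254/2932) = 0.0059.
z = (0.0969 − 0.116)/0.0059 = -0.0191/0.0059 = -3.24.

z = -3.24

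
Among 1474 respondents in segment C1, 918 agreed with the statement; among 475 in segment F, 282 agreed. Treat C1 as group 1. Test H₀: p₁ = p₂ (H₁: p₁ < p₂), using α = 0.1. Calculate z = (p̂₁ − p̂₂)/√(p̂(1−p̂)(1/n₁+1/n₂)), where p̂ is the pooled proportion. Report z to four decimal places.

p̂₁ = 918/1474 = 0.622795, p̂₂ = 282/475 = 0.593684.
Pooled p̂ = (918+282)/(1474+475) = 1200/1949 = 0.615700.
SE = √(p̂(1−p̂)(1/n₁+1/n₂)) = √(0.615700·0.384300·0.00278369) = √(0.000658658) = 0.025664.
z = (0.622795 − 0.593684)/0.025664 = 0.029111/0.025664 = 1.1343.
p-value = P(Z < 1.134) ≈ 0.8717, so at α = 0.1 we fail to reject H₀.

z = 1.1343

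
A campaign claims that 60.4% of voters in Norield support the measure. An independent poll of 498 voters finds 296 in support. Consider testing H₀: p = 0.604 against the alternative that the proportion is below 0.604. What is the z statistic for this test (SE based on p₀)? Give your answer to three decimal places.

p̂ = 296/498 = 0.59438.
Under H₀, SE = √(0.604·0.396/498) = √(0.000480289) = 0.02192.
z = (0.59438 − 0.604)/0.02192 = -0.00962/0.02192 = -0.439.

z = -0.439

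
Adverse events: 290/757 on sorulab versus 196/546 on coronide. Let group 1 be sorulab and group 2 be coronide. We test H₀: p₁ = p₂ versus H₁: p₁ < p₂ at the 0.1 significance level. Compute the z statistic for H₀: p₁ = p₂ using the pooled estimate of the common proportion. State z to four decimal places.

z = 0.8882

p̂₁ = 290/757 ≈ 0.383091, p̂₂ = 196/546 ≈ 0.358974.
Pooled p̂ = (290+196)/(757+546) = 486/1303 = 0.372985.
SE = √(0.233867 × 0.00315251) = 0.027153.
z = (0.383091 − 0.358974)/0.027153 = 0.024117/0.027153 = 0.8882.
p-value = P(Z < 0.888) ≈ 0.8128. With α = 0.1, fail to reject H₀.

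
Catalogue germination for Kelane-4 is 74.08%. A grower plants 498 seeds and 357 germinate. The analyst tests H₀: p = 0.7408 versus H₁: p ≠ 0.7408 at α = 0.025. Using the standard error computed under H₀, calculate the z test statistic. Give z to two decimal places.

z = -1.22

p̂ = 357/498 = 0.7169.
Standard error under H₀: √(0.7408×0.2592/498) = 0.0196.
z = (0.7169 − 0.7408)/0.0196 = -0.0239/0.0196 = -1.22.
p-value = 2·P(Z > 1.219) ≈ 0.2229. With α = 0.025, fail to reject H₀.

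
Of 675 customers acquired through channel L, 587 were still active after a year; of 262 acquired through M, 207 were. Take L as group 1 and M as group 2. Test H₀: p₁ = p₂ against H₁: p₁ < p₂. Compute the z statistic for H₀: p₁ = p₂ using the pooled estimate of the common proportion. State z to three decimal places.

p̂₁ = 587/675 ≈ 0.86963, p̂₂ = 207/262 ≈ 0.79008.
Pooled p̂ = (587+207)/(675+262) = 794/937 = 0.84739.
SE = √(p̂(1−p̂)(1/n₁+1/n₂)) = √(0.84739·0.15261·0.00529828) = √(0.000685191) = 0.02618.
z = (0.86963 − 0.79008)/0.02618 = 0.07955/0.02618 = 3.039.
p-value = P(Z < 3.039) ≈ 0.9988.

z = 3.039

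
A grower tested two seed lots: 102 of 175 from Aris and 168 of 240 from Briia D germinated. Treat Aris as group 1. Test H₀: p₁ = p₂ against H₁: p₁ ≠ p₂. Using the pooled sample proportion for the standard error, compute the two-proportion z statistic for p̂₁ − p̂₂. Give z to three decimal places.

p̂₁ = 102/175 ≈ 0.58286, p̂₂ = 168/240 ≈ 0.70000.
Pooled p̂ = (102+168)/(175+240) = 270/415 = 0.65060.
SE = √(0.227319 × 0.00988095) = 0.04739.
z = (0.58286 − 0.70000)/0.04739 = -0.11714/0.04739 = -2.472.

z = -2.472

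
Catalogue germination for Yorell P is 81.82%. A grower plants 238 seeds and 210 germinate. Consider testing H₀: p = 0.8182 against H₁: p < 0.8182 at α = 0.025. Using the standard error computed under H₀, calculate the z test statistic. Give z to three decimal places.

z = 2.566

p̂ = 210/238 ≈ 0.88235.
Standard error under H₀: √(0.8182×0.1818/238) = 0.02500.
z = (0.88235 − 0.8182)/0.02500 = 0.06415/0.02500 = 2.566.
p-value = P(Z < 2.566) ≈ 0.9949, so at α = 0.025 we fail to reject H₀.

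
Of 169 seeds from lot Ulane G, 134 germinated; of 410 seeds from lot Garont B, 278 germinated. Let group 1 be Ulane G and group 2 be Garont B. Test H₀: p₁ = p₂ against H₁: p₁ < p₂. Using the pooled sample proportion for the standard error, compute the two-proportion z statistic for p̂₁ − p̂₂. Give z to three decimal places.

z = 2.773

p̂₁ = 134/169 ≈ 0.79290, p̂₂ = 278/410 ≈ 0.67805.
Pooled p̂ = (134+278)/(169+410) = 412/579 = 0.71157.
SE = √(0.205237 × 0.00835618) = 0.04141.
z = (0.79290 − 0.67805)/0.04141 = 0.11485/0.04141 = 2.773.
p-value = P(Z < 2.773) ≈ 0.9972.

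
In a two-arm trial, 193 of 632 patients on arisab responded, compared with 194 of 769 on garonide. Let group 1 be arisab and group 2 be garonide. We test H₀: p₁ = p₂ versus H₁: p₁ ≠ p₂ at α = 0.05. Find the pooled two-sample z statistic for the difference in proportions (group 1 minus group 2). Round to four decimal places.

p̂₁ = 193/632 = 0.305380, p̂₂ = 194/769 = 0.252276.
Pooled p̂ = (193+194)/(632+769) = 387/1401 = 0.276231.
SE = √(0.199928 × 0.00288267) = 0.024007.
z = (0.305380 − 0.252276)/0.024007 = 0.053104/0.024007 = 2.2120.
p-value = 2·P(Z > 2.212) ≈ 0.0270; since p < α = 0.05, reject H₀.

z = 2.2120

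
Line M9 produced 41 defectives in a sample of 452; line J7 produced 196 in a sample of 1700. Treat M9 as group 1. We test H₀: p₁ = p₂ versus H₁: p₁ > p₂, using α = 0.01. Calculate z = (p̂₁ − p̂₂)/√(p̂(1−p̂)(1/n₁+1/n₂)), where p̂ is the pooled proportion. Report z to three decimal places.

z = -1.484

p̂₁ = 41/452 ≈ 0.090708, p̂₂ = 196/1700 ≈ 0.115294.
Pooled p̂ = (41+196)/(452+1700) = 237/2152 = 0.110130.
SE = √(0.0980015 × 0.00280062) = 0.016567.
z = (0.090708 − 0.115294)/0.016567 = -0.024586/0.016567 = -1.484.
p-value = P(Z > -1.484) ≈ 0.9311; since p > α = 0.01, fail to reject H₀.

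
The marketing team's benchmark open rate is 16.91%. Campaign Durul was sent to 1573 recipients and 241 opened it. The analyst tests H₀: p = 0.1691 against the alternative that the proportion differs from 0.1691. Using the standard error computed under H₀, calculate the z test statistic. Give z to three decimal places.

p̂ = 241/1573 ≈ 0.15321.
Under H₀, SE = √(0.1691·0.8309/1573) = √(8.93231e-05) = 0.00945.
z = (0.15321 − 0.1691)/0.00945 = -0.01589/0.00945 = -1.681.

z = -1.681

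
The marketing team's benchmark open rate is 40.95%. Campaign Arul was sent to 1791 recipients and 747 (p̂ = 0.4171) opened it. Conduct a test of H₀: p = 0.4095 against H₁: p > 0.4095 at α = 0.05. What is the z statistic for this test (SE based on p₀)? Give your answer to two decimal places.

z = 0.65

p̂ = 747/1791 = 0.41709.
SE = √(p₀(1−p₀)/n) = √(0.24181/1791) = 0.01162.
z = (0.41709 − 0.4095)/0.01162 = 0.00759/0.01162 = 0.65.
p-value = P(Z > 0.653) ≈ 0.2569, so at α = 0.05 we fail to reject H₀.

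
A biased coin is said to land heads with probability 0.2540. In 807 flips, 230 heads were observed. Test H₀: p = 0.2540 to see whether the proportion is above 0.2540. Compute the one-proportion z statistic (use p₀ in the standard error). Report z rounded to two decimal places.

p̂ = 230/807 ≈ 0.28501.
SE = √(p₀(1−p₀)/n) = √(0.18948/807) = 0.01532.
z = (0.28501 − 0.254)/0.01532 = 0.03101/0.01532 = 2.02.
p-value = P(Z > 2.023) ≈ 0.0215.

z = 2.02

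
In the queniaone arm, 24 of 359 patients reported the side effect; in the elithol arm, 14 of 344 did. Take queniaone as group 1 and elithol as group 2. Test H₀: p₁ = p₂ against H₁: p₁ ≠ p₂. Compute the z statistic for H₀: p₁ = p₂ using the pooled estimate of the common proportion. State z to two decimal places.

p̂₁ = 24/359 = 0.0669, p̂₂ = 14/344 = 0.0407.
Pooled p̂ = (24+14)/(359+344) = 38/703 = 0.0541.
SE = √(p̂(1−p̂)(1/n₁+1/n₂)) = √(0.0541·0.9459·0.00569249) = √(0.00029107) = 0.0171.
z = (0.0669 − 0.0407)/0.0171 = 0.0262/0.0171 = 1.53.

z = 1.53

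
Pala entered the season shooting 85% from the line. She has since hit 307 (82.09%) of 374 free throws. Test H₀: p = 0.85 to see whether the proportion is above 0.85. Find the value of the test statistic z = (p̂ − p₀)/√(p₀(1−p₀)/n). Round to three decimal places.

z = -1.578

p̂ = 307/374 = 0.820856.
SE = √(p₀(1−p₀)/n) = √(0.1275/374) = 0.018464.
z = (0.820856 − 0.85)/0.018464 = -0.029144/0.018464 = -1.578.
p-value = P(Z > -1.578) ≈ 0.9428.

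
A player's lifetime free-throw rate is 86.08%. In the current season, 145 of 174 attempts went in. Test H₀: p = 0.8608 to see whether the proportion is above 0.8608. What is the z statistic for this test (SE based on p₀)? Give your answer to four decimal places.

z = -1.0467

p̂ = 145/174 ≈ 0.833333.
Standard error under H₀: √(0.8608×0.1392/174) = 0.026242.
z = (0.833333 − 0.8608)/0.026242 = -0.027467/0.026242 = -1.0467.
p-value = P(Z > -1.047) ≈ 0.8524.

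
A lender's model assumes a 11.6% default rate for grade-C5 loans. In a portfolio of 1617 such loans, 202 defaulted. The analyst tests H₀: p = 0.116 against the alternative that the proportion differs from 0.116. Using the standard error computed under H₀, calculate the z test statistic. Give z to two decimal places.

p̂ = 202/1617 = 0.12492.
SE = √(p₀(1−p₀)/n) = √(0.10254/1617) = 0.00796.
z = (0.12492 − 0.116)/0.00796 = 0.00892/0.00796 = 1.12.
p-value = 2·P(Z > 1.120) ≈ 0.2625.

z = 1.12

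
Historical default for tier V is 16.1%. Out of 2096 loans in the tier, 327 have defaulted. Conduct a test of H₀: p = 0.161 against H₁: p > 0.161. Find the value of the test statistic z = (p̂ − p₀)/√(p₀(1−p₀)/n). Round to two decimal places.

z = -0.62

p̂ = 327/2096 ≈ 0.1560.
Under H₀, SE = √(0.161·0.839/2096) = √(6.44461e-05) = 0.0080.
z = (0.1560 − 0.161)/0.0080 = -0.0050/0.0080 = -0.62.
p-value = P(Z > -0.621) ≈ 0.7328.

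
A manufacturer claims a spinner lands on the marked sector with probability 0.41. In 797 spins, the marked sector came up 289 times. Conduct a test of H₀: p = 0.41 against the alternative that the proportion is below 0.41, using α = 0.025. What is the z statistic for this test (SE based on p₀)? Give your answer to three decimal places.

z = -2.720

p̂ = 289/797 ≈ 0.36261.
SE = √(p₀(1−p₀)/n) = √(0.2419/797) = 0.01742.
z = (0.36261 − 0.41)/0.01742 = -0.04739/0.01742 = -2.720.
p-value = P(Z < -2.720) ≈ 0.0033. With α = 0.025, reject H₀.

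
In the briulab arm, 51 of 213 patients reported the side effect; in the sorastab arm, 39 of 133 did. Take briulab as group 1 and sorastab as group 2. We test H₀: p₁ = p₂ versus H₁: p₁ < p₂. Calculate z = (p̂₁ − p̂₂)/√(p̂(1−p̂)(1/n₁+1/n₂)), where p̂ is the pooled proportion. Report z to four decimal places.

p̂₁ = 51/213 ≈ 0.239437, p̂₂ = 39/133 ≈ 0.293233.
Pooled p̂ = (51+39)/(213+133) = 90/346 = 0.260116.
SE = √(p̂(1−p̂)(1/n₁+1/n₂)) = √(0.260116·0.739884·0.0122136) = √(0.00235058) = 0.048483.
z = (0.239437 − 0.293233)/0.048483 = -0.053796/0.048483 = -1.1096.
p-value = P(Z < -1.110) ≈ 0.1336.

z = -1.1096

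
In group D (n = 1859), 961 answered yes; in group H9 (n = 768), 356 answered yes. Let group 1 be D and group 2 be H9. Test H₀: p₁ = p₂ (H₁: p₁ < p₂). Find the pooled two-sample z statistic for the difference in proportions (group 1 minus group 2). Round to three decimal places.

p̂₁ = 961/1859 = 0.51694, p̂₂ = 356/768 = 0.46354.
Pooled p̂ = (961+356)/(1859+768) = 1317/2627 = 0.50133.
SE = √(p̂(1−p̂)(1/n₁+1/n₂)) = √(0.50133·0.49867·0.00184001) = √(0.000459998) = 0.02145.
z = (0.51694 − 0.46354)/0.02145 = 0.05340/0.02145 = 2.490.

z = 2.490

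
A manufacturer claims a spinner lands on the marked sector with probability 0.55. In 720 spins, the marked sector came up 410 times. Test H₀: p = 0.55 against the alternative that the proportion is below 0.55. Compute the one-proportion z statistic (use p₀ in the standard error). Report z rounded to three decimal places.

z = 1.049

p̂ = 410/720 ≈ 0.56944.
SE = √(p₀(1−p₀)/n) = √(0.2475/720) = 0.01854.
z = (0.56944 − 0.55)/0.01854 = 0.01944/0.01854 = 1.049.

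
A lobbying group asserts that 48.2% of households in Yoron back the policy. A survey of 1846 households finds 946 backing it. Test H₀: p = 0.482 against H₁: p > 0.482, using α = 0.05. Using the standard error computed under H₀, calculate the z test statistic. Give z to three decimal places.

z = 2.619

p̂ = 946/1846 ≈ 0.51246.
SE = √(p₀(1−p₀)/n) = √(0.24968/1846) = 0.01163.
z = (0.51246 − 0.482)/0.01163 = 0.03046/0.01163 = 2.619.
p-value = P(Z > 2.619) ≈ 0.0044, so at α = 0.05 we reject H₀.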